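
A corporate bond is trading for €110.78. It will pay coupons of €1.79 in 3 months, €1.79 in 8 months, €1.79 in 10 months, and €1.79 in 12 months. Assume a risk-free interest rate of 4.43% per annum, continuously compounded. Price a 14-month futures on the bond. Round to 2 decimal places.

PV(coupons) I = 1.79·e^(−0.0443·3/12) + 1.79·e^(−0.0443·8/12) + 1.79·e^(−0.0443·10/12) + 1.79·e^(−0.0443·12/12)
I = 1.7703 + 1.7379 + 1.7251 + 1.7124 = 6.9457
F = (S − I)·e^(rT) = (110.78 − 6.9457) · e^(0.0443·14/12)
= 103.8343 · e^0.051683 = 103.8343 × 1.053042 = €109.34

€109.34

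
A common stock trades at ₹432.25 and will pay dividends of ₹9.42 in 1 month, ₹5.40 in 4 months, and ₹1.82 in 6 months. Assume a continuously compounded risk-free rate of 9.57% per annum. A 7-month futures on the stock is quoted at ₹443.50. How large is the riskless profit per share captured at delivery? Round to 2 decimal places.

PV(dividends) I = 9.42·e^(−0.0957·1/12) + 5.40·e^(−0.0957·4/12) + 1.82·e^(−0.0957·6/12) = 16.3106
Fair futures F* = (S − I)·e^(rT) = (432.25 − 16.3106)·e^0.055825 = 415.9394 × 1.057413 = 439.8197
Market ₹443.50 > fair 439.8197: forward overpriced → cash-and-carry (borrow at r, buy the stock and collect the dividends, short the forward).
Profit at T = |F_mkt − F*| = |443.50 − 439.8197| = ₹3.68 per share

₹3.68 per share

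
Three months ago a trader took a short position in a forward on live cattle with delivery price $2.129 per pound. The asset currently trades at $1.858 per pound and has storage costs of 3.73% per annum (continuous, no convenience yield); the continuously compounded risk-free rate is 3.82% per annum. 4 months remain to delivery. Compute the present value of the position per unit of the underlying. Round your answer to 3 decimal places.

$0.221 per pound

Current fair forward for the remaining 4 months: F = S·e^((r + u)·T), (r + u) = 0.0382 + 0.0373 = 0.0755
F = 1.858 · e^(0.0755 × 4/12) = 1.858 × 1.025486 = 1.9054
Value of long forward = (F − K)·e^(−rT) = (1.9054 − 2.129) · e^(−0.0382·4/12)
= -0.2236 × 0.987347 = -0.221
Short position value = −(long value) = $0.221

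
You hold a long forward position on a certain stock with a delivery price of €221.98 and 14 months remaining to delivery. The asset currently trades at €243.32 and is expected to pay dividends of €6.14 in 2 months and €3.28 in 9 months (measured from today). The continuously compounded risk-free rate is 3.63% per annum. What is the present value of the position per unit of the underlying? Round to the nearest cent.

PV(remaining dividends) I = 6.14·e^(−0.0363·2/12) + 3.28·e^(−0.0363·9/12) = 9.2949
Current forward F = (S − I)·e^(rT) = (243.32 − 9.2949)·e^(0.0363·14/12) = 234.0251 × 1.043260 = 244.1490
Value (long) = (F − K)·e^(−rT) = (244.1490 − 221.98) × 0.958534 = 21.2497
Value = €21.25

€21.25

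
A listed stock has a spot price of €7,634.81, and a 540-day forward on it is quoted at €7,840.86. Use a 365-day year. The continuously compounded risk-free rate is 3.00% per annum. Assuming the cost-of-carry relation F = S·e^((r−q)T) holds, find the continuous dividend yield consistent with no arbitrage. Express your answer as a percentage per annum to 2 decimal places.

1.20%

From F = S·e^((r−q)T): (r − q) = ln(F/S)/T
ln(7840.86/7634.81) = ln(1.026988) = 0.026630
(r − q) = 0.026630 / (540/365) = 0.018000
q = r − ln(F/S)/T = 0.0300 − 0.018000 = 0.012000
q = 1.20%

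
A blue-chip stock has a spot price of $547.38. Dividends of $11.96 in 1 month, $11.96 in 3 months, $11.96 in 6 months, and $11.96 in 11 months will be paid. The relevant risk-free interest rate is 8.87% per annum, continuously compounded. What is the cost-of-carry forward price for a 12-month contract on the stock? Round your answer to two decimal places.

PV(dividends) I = 11.96·e^(−0.0887·1/12) + 11.96·e^(−0.0887·3/12) + 11.96·e^(−0.0887·6/12) + 11.96·e^(−0.0887·11/12)
I = 11.8719 + 11.6977 + 11.4412 + 11.0260 = 46.0368
F = (S − I)·e^(rT) = (547.38 − 46.0368) · e^(0.0887·12/12)
= 501.3432 · e^0.088700 = 501.3432 × 1.092753 = $547.84

$547.84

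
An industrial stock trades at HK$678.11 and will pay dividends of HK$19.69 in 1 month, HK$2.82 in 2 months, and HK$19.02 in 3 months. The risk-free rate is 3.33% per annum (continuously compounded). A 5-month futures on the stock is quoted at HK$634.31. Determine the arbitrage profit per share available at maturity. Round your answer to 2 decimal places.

PV(dividends) I = 19.69·e^(−0.0333·1/12) + 2.82·e^(−0.0333·2/12) + 19.02·e^(−0.0333·3/12) = 41.3021
Fair futures F* = (S − I)·e^(rT) = (678.11 − 41.3021)·e^0.013875 = 636.8079 × 1.013972 = 645.7054
Market HK$634.31 < fair 645.7054: forward underpriced → reverse cash-and-carry (short the stock, invest proceeds at r, pay the dividends, go long the forward).
Profit at T = |F_mkt − F*| = |634.31 − 645.7054| = HK$11.40 per share

HK$11.40 per share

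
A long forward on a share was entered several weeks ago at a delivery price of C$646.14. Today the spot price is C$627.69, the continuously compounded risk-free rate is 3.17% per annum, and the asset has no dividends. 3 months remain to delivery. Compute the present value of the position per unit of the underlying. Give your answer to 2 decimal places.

Current fair forward for the remaining 3 months: F = S·e^(r·T), r = 0.0317
F = 627.69 · e^(0.0317 × 3/12) = 627.69 × 1.007956 = 632.6839
Value of long forward = (F − K)·e^(−rT) = (632.6839 − 646.14) · e^(−0.0317·3/12)
= -13.4561 × 0.992106 = -13.35

-C$13.35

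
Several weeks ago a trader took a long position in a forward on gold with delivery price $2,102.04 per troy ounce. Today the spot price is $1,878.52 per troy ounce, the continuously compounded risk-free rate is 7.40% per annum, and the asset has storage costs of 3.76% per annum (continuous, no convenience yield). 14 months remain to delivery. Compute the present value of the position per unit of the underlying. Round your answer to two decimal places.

$34.58 per troy ounce

Current fair forward for the remaining 14 months: F = S·e^((r + u)·T), (r + u) = 0.0740 + 0.0376 = 0.1116
F = 1878.52 · e^(0.1116 × 14/12) = 1878.52 × 1.13905617 = 2139.7398
Value of long forward = (F − K)·e^(−rT) = (2139.7398 − 2102.04) · e^(−0.0740·14/12)
= 37.6998 × 0.91728842 = 34.58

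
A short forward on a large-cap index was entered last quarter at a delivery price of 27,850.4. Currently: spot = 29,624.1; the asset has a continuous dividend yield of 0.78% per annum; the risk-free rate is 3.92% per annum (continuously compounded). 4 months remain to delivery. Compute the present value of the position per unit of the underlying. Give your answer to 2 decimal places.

-2058.32

Current fair forward for the remaining 4 months: F = S·e^((r − q)·T), (r − q) = 0.0392 − 0.0078 = 0.0314
F = 29624.1 · e^(0.0314 × 4/12) = 29624.1 × 1.01052163 = 29935.7938
Value of long forward = (F − K)·e^(−rT) = (29935.7938 − 27850.4) · e^(−0.0392·4/12)
= 2085.3938 × 0.98701833 = 2058.32
Short position value = −(long value) = -2058.32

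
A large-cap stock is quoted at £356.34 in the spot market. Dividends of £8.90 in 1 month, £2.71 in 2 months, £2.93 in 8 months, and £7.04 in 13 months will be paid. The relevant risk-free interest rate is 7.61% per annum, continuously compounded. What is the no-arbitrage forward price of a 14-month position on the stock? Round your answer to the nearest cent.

PV(dividends) I = 8.90·e^(−0.0761·1/12) + 2.71·e^(−0.0761·2/12) + 2.93·e^(−0.0761·8/12) + 7.04·e^(−0.0761·13/12)
I = 8.8437 + 2.6758 + 2.7851 + 6.4829 = 20.7875
F = (S − I)·e^(rT) = (356.34 − 20.7875) · e^(0.0761·14/12)
= 335.5525 · e^0.088783 = 335.5525 × 1.092843 = £366.71

£366.71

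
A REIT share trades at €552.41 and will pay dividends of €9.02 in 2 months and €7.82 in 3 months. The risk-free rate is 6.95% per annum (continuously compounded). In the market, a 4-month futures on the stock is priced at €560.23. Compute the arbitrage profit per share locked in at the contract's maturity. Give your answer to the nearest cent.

PV(dividends) I = 9.02·e^(−0.0695·2/12) + 7.82·e^(−0.0695·3/12) = 16.6014
Fair futures F* = (S − I)·e^(rT) = (552.41 − 16.6014)·e^0.023167 = 535.8086 × 1.023437 = 548.3663
Market €560.23 > fair 548.3663: forward overpriced → cash-and-carry (borrow at r, buy the stock and collect the dividends, short the forward).
Profit at T = |F_mkt − F*| = |560.23 − 548.3663| = €11.86 per share

€11.86 per share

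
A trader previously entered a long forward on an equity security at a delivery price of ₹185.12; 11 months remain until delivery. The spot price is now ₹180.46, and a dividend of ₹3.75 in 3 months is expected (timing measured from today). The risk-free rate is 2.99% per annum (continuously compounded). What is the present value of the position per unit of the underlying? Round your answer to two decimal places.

PV(remaining dividends) I = 3.75·e^(−0.0299·3/12) = 3.7221
Current forward F = (S − I)·e^(rT) = (180.46 − 3.7221)·e^(0.0299·11/12) = 176.7379 × 1.027787 = 181.6489
Value (long) = (F − K)·e^(−rT) = (181.6489 − 185.12) × 0.972964 = -3.3773
Value = -₹3.38

-₹3.38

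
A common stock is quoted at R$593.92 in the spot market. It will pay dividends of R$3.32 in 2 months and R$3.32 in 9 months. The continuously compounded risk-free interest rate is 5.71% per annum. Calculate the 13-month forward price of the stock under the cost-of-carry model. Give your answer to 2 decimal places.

R$624.94

PV(dividends) I = 3.32·e^(−0.0571·2/12) + 3.32·e^(−0.0571·9/12)
I = 3.2886 + 3.1808 = 6.4694
F = (S − I)·e^(rT) = (593.92 − 6.4694) · e^(0.0571·13/12)
= 587.4506 · e^0.061858 = 587.4506 × 1.063811 = R$624.94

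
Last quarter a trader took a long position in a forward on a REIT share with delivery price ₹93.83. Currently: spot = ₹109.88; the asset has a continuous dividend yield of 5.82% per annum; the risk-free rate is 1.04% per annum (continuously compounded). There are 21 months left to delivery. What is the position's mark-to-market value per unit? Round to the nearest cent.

Current fair forward for the remaining 21 months: F = S·e^((r − q)·T), (r − q) = 0.0104 − 0.0582 = -0.0478
F = 109.88 · e^(-0.0478 × 21/12) = 109.88 × 0.919753 = 101.0625
Value of long forward = (F − K)·e^(−rT) = (101.0625 − 93.83) · e^(−0.0104·21/12)
= 7.2325 × 0.981965 = 7.10

₹7.10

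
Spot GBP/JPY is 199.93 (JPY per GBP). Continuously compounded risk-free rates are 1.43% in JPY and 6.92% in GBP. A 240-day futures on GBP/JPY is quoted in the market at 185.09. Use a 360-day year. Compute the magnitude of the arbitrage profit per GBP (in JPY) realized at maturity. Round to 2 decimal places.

Fair futures: F* = S·e^(carry·T), with carry = (r_JPY − r_GBP) = 0.0143 − 0.0692 = -0.0549
F* = 199.93 · e^(-0.0549 × 240/360) = 199.93 · e^-0.036600 = 199.93 × 0.964062 = 192.7449
Market 185.09 < fair 192.7449: forward underpriced → reverse cash-and-carry (short spot, go long the forward).
At maturity, profit = |F_mkt − F*| = |185.09 − 192.7449| = 7.65 per GBP (in JPY)

7.65 per GBP (in JPY)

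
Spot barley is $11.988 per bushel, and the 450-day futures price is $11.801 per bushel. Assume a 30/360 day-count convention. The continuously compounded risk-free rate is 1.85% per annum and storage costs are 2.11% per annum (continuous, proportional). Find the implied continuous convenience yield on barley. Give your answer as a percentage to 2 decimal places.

F = S·e^((r+u−y)T) ⇒ (r+u−y) = ln(F/S)/T
ln(11.801/11.988) = -0.015722; /T ⇒ -0.012578
y = r + u − ln(F/S)/T = 0.0185 + 0.0211 + 0.012578 = 0.052178
y = 5.22%

5.22%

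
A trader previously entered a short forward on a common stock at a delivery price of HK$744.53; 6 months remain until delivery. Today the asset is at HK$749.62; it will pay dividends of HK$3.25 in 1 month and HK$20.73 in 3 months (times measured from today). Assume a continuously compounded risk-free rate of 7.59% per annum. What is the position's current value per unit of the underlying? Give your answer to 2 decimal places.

-HK$9.25

PV(remaining dividends) I = 3.25·e^(−0.0759·1/12) + 20.73·e^(−0.0759·3/12) = 23.5699
Current forward F = (S − I)·e^(rT) = (749.62 − 23.5699)·e^(0.0759·6/12) = 726.0501 × 1.038679 = 754.1330
Value (long) = (F − K)·e^(−rT) = (754.1330 − 744.53) × 0.962761 = 9.2454
Short position value = −(long value) = -HK$9.25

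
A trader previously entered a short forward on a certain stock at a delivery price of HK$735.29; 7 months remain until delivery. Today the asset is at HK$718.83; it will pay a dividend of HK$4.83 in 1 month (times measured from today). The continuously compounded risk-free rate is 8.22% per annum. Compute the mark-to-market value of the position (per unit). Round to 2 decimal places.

-HK$13.17

PV(remaining dividends) I = 4.83·e^(−0.0822·1/12) = 4.7970
Current forward F = (S − I)·e^(rT) = (718.83 − 4.7970)·e^(0.0822·7/12) = 714.0330 × 1.049118 = 749.1049
Value (long) = (F − K)·e^(−rT) = (749.1049 − 735.29) × 0.953181 = 13.1681
Short position value = −(long value) = -HK$13.17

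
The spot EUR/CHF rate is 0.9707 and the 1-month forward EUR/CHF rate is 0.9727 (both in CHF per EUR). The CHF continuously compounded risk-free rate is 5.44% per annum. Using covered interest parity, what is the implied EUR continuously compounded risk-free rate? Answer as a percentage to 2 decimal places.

F = S·e^((r_CHF − r_EUR)T) ⇒ r_EUR = r_CHF − ln(F/S)/T
ln(0.9727/0.9707) = 0.002058; /(1/12) = 0.024696
r_EUR = 0.0544 − 0.024696 = 0.029704
r_EUR = 2.97%

2.97%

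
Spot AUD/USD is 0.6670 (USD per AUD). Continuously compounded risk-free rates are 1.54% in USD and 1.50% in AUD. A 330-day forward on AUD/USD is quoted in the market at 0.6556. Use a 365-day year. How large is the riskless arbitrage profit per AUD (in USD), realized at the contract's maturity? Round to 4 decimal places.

0.0116 per AUD (in USD)

Fair forward: F* = S·e^(carry·T), with carry = (r_USD − r_AUD) = 0.0154 − 0.0150 = 0.0004
F* = 0.6670 · e^(0.0004 × 330/365) = 0.6670 · e^0.000362 = 0.6670 × 1.000362 = 0.6672
Market 0.6556 < fair 0.6672: forward underpriced → reverse cash-and-carry (short spot, go long the forward).
At maturity, profit = |F_mkt − F*| = |0.6556 − 0.6672| = 0.0116 per AUD (in USD)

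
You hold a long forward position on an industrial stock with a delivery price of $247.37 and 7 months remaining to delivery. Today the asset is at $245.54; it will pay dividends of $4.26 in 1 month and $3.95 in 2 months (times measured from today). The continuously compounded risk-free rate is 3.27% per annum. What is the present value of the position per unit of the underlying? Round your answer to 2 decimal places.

PV(remaining dividends) I = 4.26·e^(−0.0327·1/12) + 3.95·e^(−0.0327·2/12) = 8.1769
Current forward F = (S − I)·e^(rT) = (245.54 − 8.1769)·e^(0.0327·7/12) = 237.3631 × 1.019258 = 241.9342
Value (long) = (F − K)·e^(−rT) = (241.9342 − 247.37) × 0.981106 = -5.3331
Value = -$5.33

-$5.33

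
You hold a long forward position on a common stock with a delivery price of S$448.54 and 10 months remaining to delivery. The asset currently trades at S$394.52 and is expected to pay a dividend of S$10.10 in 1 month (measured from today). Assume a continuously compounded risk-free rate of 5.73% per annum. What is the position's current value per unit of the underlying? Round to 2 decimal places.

-S$43.16

PV(remaining dividends) I = 10.10·e^(−0.0573·1/12) = 10.0519
Current forward F = (S − I)·e^(rT) = (394.52 − 10.0519)·e^(0.0573·10/12) = 384.4681 × 1.048908 = 403.2717
Value (long) = (F − K)·e^(−rT) = (403.2717 − 448.54) × 0.953372 = -43.1575
Value = -S$43.16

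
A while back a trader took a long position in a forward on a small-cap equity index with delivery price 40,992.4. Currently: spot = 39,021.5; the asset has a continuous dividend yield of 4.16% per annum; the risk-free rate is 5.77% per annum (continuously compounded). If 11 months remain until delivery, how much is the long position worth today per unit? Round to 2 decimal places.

Current fair forward for the remaining 11 months: F = S·e^((r − q)·T), (r − q) = 0.0577 − 0.0416 = 0.0161
F = 39021.5 · e^(0.0161 × 11/12) = 39021.5 × 1.01486778 = 39601.6631
Value of long forward = (F − K)·e^(−rT) = (39601.6631 − 40992.4) · e^(−0.0577·11/12)
= -1390.7369 × 0.94848276 = -1319.09

-1319.09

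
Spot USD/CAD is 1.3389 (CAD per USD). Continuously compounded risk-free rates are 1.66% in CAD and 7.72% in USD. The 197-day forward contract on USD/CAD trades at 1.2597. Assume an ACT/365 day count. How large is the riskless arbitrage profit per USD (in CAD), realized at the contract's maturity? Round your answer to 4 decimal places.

Fair forward: F* = S·e^(carry·T), with carry = (r_CAD − r_USD) = 0.0166 − 0.0772 = -0.0606
F* = 1.3389 · e^(-0.0606 × 197/365) = 1.3389 · e^-0.032707 = 1.3389 × 0.967822 = 1.2958
Market 1.2597 < fair 1.2958: forward underpriced → reverse cash-and-carry (short spot, go long the forward).
At maturity, profit = |F_mkt − F*| = |1.2597 − 1.2958| = 0.0361 per USD (in CAD)

0.0361 per USD (in CAD)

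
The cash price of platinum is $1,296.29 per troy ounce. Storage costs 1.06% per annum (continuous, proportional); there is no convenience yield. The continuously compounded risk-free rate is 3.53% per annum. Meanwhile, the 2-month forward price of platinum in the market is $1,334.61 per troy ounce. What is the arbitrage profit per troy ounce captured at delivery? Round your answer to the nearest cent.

$28.37 per troy ounce

Fair forward: F* = S·e^(carry·T), with carry = (r + u) = 0.0353 + 0.0106 = 0.0459
F* = 1296.29 · e^(0.0459 × 2/12) = 1296.29 · e^0.00765000 = 1296.29 × 1.00767934 = $1306.2447
Market $1334.61 > fair $1306.2447: forward overpriced → cash-and-carry (buy spot, short the forward).
At maturity, profit = |F_mkt − F*| = |1334.61 − 1306.2447| = $28.37 per troy ounce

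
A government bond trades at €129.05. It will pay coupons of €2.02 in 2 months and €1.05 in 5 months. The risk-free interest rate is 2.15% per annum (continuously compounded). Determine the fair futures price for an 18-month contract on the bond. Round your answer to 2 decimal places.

PV(coupons) I = 2.02·e^(−0.0215·2/12) + 1.05·e^(−0.0215·5/12)
I = 2.0128 + 1.0406 = 3.0534
F = (S − I)·e^(rT) = (129.05 − 3.0534) · e^(0.0215·18/12)
= 125.9966 · e^0.032250 = 125.9966 × 1.032776 = €130.13

€130.13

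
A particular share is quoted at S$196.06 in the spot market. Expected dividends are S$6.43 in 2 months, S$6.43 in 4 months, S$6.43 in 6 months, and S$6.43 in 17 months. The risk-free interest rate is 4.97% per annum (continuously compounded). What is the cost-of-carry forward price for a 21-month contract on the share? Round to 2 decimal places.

PV(dividends) I = 6.43·e^(−0.0497·2/12) + 6.43·e^(−0.0497·4/12) + 6.43·e^(−0.0497·6/12) + 6.43·e^(−0.0497·17/12)
I = 6.3770 + 6.3244 + 6.2722 + 5.9928 = 24.9664
F = (S − I)·e^(rT) = (196.06 − 24.9664) · e^(0.0497·21/12)
= 171.0936 · e^0.086975 = 171.0936 × 1.090869 = S$186.64

S$186.64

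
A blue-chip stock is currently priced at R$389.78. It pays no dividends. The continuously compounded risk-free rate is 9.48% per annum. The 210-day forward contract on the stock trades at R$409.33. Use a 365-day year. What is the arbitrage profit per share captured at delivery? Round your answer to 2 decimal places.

Fair forward: F* = S·e^(carry·T), with carry = r = 0.0948
F* = 389.78 · e^(0.0948 × 210/365) = 389.78 · e^0.054542 = 389.78 × 1.056057 = R$411.6299
Market R$409.33 < fair R$411.6299: forward underpriced → reverse cash-and-carry (short spot, go long the forward).
At maturity, profit = |F_mkt − F*| = |409.33 − 411.6299| = R$2.30 per share

R$2.30 per share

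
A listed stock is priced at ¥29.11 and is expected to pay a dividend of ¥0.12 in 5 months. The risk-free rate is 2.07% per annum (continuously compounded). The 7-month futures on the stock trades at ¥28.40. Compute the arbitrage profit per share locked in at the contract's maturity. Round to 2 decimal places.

¥0.94 per share

PV(dividends) I = 0.12·e^(−0.0207·5/12) = 0.1190
Fair futures F* = (S − I)·e^(rT) = (29.11 − 0.1190)·e^0.012075 = 28.9910 × 1.012148 = 29.3432
Market ¥28.40 < fair 29.3432: forward underpriced → reverse cash-and-carry (short the stock, invest proceeds at r, pay the dividends, go long the forward).
Profit at T = |F_mkt − F*| = |28.40 − 29.3432| = ¥0.94 per share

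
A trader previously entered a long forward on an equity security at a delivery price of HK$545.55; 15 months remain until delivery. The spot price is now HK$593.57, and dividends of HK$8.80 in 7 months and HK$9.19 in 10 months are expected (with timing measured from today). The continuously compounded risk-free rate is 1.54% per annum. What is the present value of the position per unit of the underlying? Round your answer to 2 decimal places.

PV(remaining dividends) I = 8.80·e^(−0.0154·7/12) + 9.19·e^(−0.0154·10/12) = 17.7941
Current forward F = (S − I)·e^(rT) = (593.57 − 17.7941)·e^(0.0154·15/12) = 575.7759 × 1.019436 = 586.9667
Value (long) = (F − K)·e^(−rT) = (586.9667 − 545.55) × 0.980934 = 40.6270
Value = HK$40.63

HK$40.63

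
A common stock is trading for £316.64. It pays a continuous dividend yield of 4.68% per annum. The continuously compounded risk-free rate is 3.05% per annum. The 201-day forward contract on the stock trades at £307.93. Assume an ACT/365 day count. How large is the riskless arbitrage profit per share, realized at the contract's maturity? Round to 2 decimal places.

Fair forward: F* = S·e^(carry·T), with carry = (r − q) = 0.0305 − 0.0468 = -0.0163
F* = 316.64 · e^(-0.0163 × 201/365) = 316.64 · e^-0.008976 = 316.64 × 0.991064 = £313.8105
Market £307.93 < fair £313.8105: forward underpriced → reverse cash-and-carry (short spot, go long the forward).
At maturity, profit = |F_mkt − F*| = |307.93 − 313.8105| = £5.88 per share

£5.88 per share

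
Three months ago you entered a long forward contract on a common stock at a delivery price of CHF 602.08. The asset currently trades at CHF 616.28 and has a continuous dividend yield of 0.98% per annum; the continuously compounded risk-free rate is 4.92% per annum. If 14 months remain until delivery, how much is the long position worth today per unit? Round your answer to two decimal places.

CHF 40.78

Current fair forward for the remaining 14 months: F = S·e^((r − q)·T), (r − q) = 0.0492 − 0.0098 = 0.0394
F = 616.28 · e^(0.0394 × 14/12) = 616.28 × 1.047040 = 645.2698
Value of long forward = (F − K)·e^(−rT) = (645.2698 − 602.08) · e^(−0.0492·14/12)
= 43.1898 × 0.944216 = 40.78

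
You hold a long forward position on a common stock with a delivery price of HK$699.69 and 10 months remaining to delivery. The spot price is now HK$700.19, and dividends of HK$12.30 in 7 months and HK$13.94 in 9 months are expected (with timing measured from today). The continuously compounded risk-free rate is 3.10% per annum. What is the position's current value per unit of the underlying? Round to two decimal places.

PV(remaining dividends) I = 12.30·e^(−0.0310·7/12) + 13.94·e^(−0.0310·9/12) = 25.6992
Current forward F = (S − I)·e^(rT) = (700.19 − 25.6992)·e^(0.0310·10/12) = 674.4908 × 1.026170 = 692.1422
Value (long) = (F − K)·e^(−rT) = (692.1422 − 699.69) × 0.974497 = -7.3553
Value = -HK$7.36

-HK$7.36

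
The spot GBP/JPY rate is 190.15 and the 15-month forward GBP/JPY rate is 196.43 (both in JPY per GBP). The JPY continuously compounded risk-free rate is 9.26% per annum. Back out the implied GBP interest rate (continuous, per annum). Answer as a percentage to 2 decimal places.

6.66%

F = S·e^((r_JPY − r_GBP)T) ⇒ r_GBP = r_JPY − ln(F/S)/T
ln(196.43/190.15) = 0.032493; /(15/12) = 0.025994
r_GBP = 0.0926 − 0.025994 = 0.066606
r_GBP = 6.66%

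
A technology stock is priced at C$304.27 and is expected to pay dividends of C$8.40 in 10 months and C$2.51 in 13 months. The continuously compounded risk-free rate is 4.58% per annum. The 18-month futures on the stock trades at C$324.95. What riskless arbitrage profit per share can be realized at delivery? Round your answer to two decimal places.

C$10.26 per share

PV(dividends) I = 8.40·e^(−0.0458·10/12) + 2.51·e^(−0.0458·13/12) = 10.4739
Fair futures F* = (S − I)·e^(rT) = (304.27 − 10.4739)·e^0.068700 = 293.7961 × 1.071115 = 314.6894
Market C$324.95 > fair 314.6894: forward overpriced → cash-and-carry (borrow at r, buy the stock and collect the dividends, short the forward).
Profit at T = |F_mkt − F*| = |324.95 − 314.6894| = C$10.26 per share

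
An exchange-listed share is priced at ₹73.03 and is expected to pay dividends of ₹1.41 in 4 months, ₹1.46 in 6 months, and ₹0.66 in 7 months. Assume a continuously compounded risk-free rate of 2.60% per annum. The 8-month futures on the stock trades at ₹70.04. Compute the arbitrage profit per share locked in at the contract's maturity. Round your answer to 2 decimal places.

₹0.72 per share

PV(dividends) I = 1.41·e^(−0.0260·4/12) + 1.46·e^(−0.0260·6/12) + 0.66·e^(−0.0260·7/12) = 3.4890
Fair futures F* = (S − I)·e^(rT) = (73.03 − 3.4890)·e^0.017333 = 69.5410 × 1.017484 = 70.7569
Market ₹70.04 < fair 70.7569: forward underpriced → reverse cash-and-carry (short the stock, invest proceeds at r, pay the dividends, go long the forward).
Profit at T = |F_mkt − F*| = |70.04 − 70.7569| = ₹0.72 per share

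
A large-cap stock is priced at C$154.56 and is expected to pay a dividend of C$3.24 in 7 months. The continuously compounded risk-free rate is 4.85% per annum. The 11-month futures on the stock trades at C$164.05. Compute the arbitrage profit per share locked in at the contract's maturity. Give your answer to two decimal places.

C$5.76 per share

PV(dividends) I = 3.24·e^(−0.0485·7/12) = 3.1496
Fair futures F* = (S − I)·e^(rT) = (154.56 − 3.1496)·e^0.044458 = 151.4104 × 1.045461 = 158.2937
Market C$164.05 > fair 158.2937: forward overpriced → cash-and-carry (borrow at r, buy the stock and collect the dividends, short the forward).
Profit at T = |F_mkt − F*| = |164.05 − 158.2937| = C$5.76 per share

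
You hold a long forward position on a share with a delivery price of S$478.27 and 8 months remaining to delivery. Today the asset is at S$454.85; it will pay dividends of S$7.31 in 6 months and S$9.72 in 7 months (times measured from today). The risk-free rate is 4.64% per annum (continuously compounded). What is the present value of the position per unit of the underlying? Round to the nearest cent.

PV(remaining dividends) I = 7.31·e^(−0.0464·6/12) + 9.72·e^(−0.0464·7/12) = 16.6028
Current forward F = (S − I)·e^(rT) = (454.85 − 16.6028)·e^(0.0464·8/12) = 438.2472 × 1.031417 = 452.0156
Value (long) = (F − K)·e^(−rT) = (452.0156 − 478.27) × 0.969540 = -25.4547
Value = -S$25.45

-S$25.45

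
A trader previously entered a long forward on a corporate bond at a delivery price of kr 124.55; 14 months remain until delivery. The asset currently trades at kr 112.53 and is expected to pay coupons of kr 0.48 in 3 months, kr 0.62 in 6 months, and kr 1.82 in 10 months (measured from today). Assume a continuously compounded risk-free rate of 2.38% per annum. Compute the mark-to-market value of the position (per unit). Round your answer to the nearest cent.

-kr 11.48

PV(remaining coupons) I = 0.48·e^(−0.0238·3/12) + 0.62·e^(−0.0238·6/12) + 1.82·e^(−0.0238·10/12) = 2.8741
Current forward F = (S − I)·e^(rT) = (112.53 − 2.8741)·e^(0.0238·14/12) = 109.6559 × 1.028156 = 112.7434
Value (long) = (F − K)·e^(−rT) = (112.7434 − 124.55) × 0.972615 = -11.4833
Value = -kr 11.48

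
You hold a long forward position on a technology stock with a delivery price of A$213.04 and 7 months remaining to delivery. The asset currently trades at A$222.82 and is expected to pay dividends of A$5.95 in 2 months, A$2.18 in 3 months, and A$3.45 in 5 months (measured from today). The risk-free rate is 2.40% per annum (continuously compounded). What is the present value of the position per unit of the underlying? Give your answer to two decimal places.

A$1.23

PV(remaining dividends) I = 5.95·e^(−0.0240·2/12) + 2.18·e^(−0.0240·3/12) + 3.45·e^(−0.0240·5/12) = 11.5089
Current forward F = (S − I)·e^(rT) = (222.82 − 11.5089)·e^(0.0240·7/12) = 211.3111 × 1.014098 = 214.2902
Value (long) = (F − K)·e^(−rT) = (214.2902 − 213.04) × 0.986098 = 1.2328
Value = A$1.23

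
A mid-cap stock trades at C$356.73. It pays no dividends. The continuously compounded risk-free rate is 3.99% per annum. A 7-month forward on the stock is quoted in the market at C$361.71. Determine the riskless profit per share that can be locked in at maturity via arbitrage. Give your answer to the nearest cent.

Fair forward: F* = S·e^(carry·T), with carry = r = 0.0399
F* = 356.73 · e^(0.0399 × 7/12) = 356.73 · e^0.023275 = 356.73 × 1.023548 = C$365.1303
Market C$361.71 < fair C$365.1303: forward underpriced → reverse cash-and-carry (short spot, go long the forward).
At maturity, profit = |F_mkt − F*| = |361.71 − 365.1303| = C$3.42 per share

C$3.42 per share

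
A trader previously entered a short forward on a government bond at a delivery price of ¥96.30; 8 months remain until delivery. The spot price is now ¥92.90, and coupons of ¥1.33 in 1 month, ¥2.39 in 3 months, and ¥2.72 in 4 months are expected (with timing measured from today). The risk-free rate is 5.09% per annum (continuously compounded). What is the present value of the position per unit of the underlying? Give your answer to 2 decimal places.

¥6.55

PV(remaining coupons) I = 1.33·e^(−0.0509·1/12) + 2.39·e^(−0.0509·3/12) + 2.72·e^(−0.0509·4/12) = 6.3584
Current forward F = (S − I)·e^(rT) = (92.90 − 6.3584)·e^(0.0509·8/12) = 86.5416 × 1.034516 = 89.5287
Value (long) = (F − K)·e^(−rT) = (89.5287 − 96.30) × 0.966636 = -6.5454
Short position value = −(long value) = ¥6.55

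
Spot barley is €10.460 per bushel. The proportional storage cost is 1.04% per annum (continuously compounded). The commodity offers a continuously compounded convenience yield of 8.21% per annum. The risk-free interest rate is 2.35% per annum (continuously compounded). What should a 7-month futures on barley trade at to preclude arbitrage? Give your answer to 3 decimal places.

€10.170 per bushel

Net carry = r + u − y = 0.0235 + 0.0104 − 0.0821 = -0.0482
F = S·e^((r+u−y)T) = 10.460 · e^(-0.0482 × 7/12) = 10.460 · e^-0.028117
= 10.460 × 0.972275 = €10.170 per bushel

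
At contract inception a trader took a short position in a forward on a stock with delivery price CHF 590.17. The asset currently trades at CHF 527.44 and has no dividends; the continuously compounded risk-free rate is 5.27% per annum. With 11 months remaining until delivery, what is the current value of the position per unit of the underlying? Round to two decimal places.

CHF 34.90

Current fair forward for the remaining 11 months: F = S·e^(r·T), r = 0.0527
F = 527.44 · e^(0.0527 × 11/12) = 527.44 × 1.049494 = 553.5451
Value of long forward = (F − K)·e^(−rT) = (553.5451 − 590.17) · e^(−0.0527·11/12)
= -36.6249 × 0.952840 = -34.90
Short position value = −(long value) = CHF 34.90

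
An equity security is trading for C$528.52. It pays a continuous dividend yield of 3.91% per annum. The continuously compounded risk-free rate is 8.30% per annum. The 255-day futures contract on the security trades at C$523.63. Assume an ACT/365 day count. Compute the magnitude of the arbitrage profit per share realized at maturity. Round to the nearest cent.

Fair futures: F* = S·e^(carry·T), with carry = (r − q) = 0.0830 − 0.0391 = 0.0439
F* = 528.52 · e^(0.0439 × 255/365) = 528.52 · e^0.030670 = 528.52 × 1.031145 = C$544.9808
Market C$523.63 < fair C$544.9808: forward underpriced → reverse cash-and-carry (short spot, go long the forward).
At maturity, profit = |F_mkt − F*| = |523.63 − 544.9808| = C$21.35 per share

C$21.35 per share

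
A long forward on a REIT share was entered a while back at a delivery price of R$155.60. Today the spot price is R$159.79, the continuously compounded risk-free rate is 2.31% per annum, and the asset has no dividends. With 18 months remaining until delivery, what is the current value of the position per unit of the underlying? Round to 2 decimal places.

Current fair forward for the remaining 18 months: F = S·e^(r·T), r = 0.0231
F = 159.79 · e^(0.0231 × 18/12) = 159.79 × 1.035257 = 165.4237
Value of long forward = (F − K)·e^(−rT) = (165.4237 − 155.60) · e^(−0.0231·18/12)
= 9.8237 × 0.965943 = 9.49

R$9.49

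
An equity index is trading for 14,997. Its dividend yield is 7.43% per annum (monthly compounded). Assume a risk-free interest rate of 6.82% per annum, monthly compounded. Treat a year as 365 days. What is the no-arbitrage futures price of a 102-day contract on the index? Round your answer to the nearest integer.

14,972

F = S · (1+r/12)^(12T) / (1+q/12)^(12T)
= 14997 × 1.019186 / 1.020915 = 14997 × 0.998306
F = 14,972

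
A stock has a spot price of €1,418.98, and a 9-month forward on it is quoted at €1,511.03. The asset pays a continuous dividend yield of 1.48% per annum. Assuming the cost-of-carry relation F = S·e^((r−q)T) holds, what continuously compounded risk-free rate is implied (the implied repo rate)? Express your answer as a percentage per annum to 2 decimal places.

From F = S·e^((r−q)T): (r − q) = ln(F/S)/T
ln(1511.03/1418.98) = ln(1.064871) = 0.062854
(r − q) = 0.062854 / (9/12) = 0.083805
r = ln(F/S)/T + q = 0.083805 + 0.0148 = 0.098605
r = 9.86%

9.86%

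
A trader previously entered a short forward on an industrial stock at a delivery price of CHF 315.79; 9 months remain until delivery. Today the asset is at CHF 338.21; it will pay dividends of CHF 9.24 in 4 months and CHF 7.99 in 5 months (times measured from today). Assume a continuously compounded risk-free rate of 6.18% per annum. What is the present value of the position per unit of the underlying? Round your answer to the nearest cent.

-CHF 19.88

PV(remaining dividends) I = 9.24·e^(−0.0618·4/12) + 7.99·e^(−0.0618·5/12) = 16.8385
Current forward F = (S − I)·e^(rT) = (338.21 − 16.8385)·e^(0.0618·9/12) = 321.3715 × 1.047441 = 336.6177
Value (long) = (F − K)·e^(−rT) = (336.6177 − 315.79) × 0.954708 = 19.8844
Short position value = −(long value) = -CHF 19.88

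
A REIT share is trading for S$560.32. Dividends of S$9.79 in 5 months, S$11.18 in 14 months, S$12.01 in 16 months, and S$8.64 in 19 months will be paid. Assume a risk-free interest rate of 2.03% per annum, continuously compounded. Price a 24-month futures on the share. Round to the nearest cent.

PV(dividends) I = 9.79·e^(−0.0203·5/12) + 11.18·e^(−0.0203·14/12) + 12.01·e^(−0.0203·16/12) + 8.64·e^(−0.0203·19/12)
I = 9.7075 + 10.9183 + 11.6893 + 8.3667 = 40.6818
F = (S − I)·e^(rT) = (560.32 − 40.6818) · e^(0.0203·24/12)
= 519.6382 · e^0.040600 = 519.6382 × 1.041435 = S$541.17

S$541.17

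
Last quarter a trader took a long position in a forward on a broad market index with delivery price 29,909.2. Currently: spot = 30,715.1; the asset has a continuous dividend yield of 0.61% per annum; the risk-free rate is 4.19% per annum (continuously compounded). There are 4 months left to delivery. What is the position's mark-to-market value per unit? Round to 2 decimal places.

Current fair forward for the remaining 4 months: F = S·e^((r − q)·T), (r − q) = 0.0419 − 0.0061 = 0.0358
F = 30715.1 · e^(0.0358 × 4/12) = 30715.1 × 1.01200482 = 31083.8292
Value of long forward = (F − K)·e^(−rT) = (31083.8292 − 29909.2) · e^(−0.0419·4/12)
= 1174.6292 × 0.98613041 = 1158.34

1158.34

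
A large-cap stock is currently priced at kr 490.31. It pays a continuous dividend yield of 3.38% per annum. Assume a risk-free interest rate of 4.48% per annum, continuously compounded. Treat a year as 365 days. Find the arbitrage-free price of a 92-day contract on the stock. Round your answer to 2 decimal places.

F = S·e^((r − q)T) = 490.31 · e^((0.0448 − 0.0338) × 92/365)
= 490.31 · e^0.002773 = 490.31 × 1.002777
F = kr 491.67

kr 491.67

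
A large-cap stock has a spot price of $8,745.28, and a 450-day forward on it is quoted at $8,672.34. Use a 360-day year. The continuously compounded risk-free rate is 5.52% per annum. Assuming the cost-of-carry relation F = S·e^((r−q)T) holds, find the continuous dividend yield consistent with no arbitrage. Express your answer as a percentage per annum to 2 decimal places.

From F = S·e^((r−q)T): (r − q) = ln(F/S)/T
ln(8672.34/8745.28) = ln(0.991660) = -0.008375
(r − q) = -0.008375 / (450/360) = -0.006700
q = r − ln(F/S)/T = 0.0552 + 0.006700 = 0.061900
q = 6.19%

6.19%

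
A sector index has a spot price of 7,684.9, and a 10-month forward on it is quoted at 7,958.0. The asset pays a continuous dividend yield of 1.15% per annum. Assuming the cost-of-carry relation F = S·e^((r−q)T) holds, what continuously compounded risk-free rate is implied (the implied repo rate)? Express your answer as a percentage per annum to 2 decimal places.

5.34%

From F = S·e^((r−q)T): (r − q) = ln(F/S)/T
ln(7958.0/7684.9) = ln(1.035537) = 0.034920
(r − q) = 0.034920 / (10/12) = 0.041904
r = ln(F/S)/T + q = 0.041904 + 0.0115 = 0.053404
r = 5.34%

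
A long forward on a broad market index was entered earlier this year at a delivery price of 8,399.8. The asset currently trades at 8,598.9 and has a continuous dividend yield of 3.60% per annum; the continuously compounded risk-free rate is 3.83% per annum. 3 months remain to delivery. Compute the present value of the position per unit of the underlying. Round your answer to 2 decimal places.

Current fair forward for the remaining 3 months: F = S·e^((r − q)·T), (r − q) = 0.0383 − 0.0360 = 0.0023
F = 8598.9 · e^(0.0023 × 3/12) = 8598.9 × 1.00057517 = 8603.8458
Value of long forward = (F − K)·e^(−rT) = (8603.8458 − 8399.8) · e^(−0.0383·3/12)
= 204.0458 × 0.99047069 = 202.10

202.10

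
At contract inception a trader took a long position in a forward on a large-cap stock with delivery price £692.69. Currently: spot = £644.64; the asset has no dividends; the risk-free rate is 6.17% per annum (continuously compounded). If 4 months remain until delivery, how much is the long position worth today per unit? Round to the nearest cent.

-£33.95

Current fair forward for the remaining 4 months: F = S·e^(r·T), r = 0.0617
F = 644.64 · e^(0.0617 × 4/12) = 644.64 × 1.020780 = 658.0356
Value of long forward = (F − K)·e^(−rT) = (658.0356 − 692.69) · e^(−0.0617·4/12)
= -34.6544 × 0.979643 = -33.95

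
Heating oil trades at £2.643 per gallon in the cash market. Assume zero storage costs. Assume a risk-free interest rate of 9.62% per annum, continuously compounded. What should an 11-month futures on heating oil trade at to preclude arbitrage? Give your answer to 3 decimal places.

F = S·e^(rT) = 2.643 · e^(0.0962 × 11/12) = 2.643 · e^0.088183
= 2.643 × 1.092188 = £2.887 per gallon

£2.887 per gallon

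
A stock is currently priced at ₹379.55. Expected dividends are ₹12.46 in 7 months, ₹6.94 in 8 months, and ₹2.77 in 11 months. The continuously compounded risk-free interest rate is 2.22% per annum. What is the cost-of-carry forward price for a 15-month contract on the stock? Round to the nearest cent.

PV(dividends) I = 12.46·e^(−0.0222·7/12) + 6.94·e^(−0.0222·8/12) + 2.77·e^(−0.0222·11/12)
I = 12.2997 + 6.8380 + 2.7142 = 21.8519
F = (S − I)·e^(rT) = (379.55 − 21.8519) · e^(0.0222·15/12)
= 357.6981 · e^0.027750 = 357.6981 × 1.028139 = ₹367.76

₹367.76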